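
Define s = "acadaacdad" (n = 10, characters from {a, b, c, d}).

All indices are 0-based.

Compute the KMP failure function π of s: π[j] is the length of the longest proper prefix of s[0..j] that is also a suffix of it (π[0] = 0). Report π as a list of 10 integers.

[0, 0, 1, 0, 1, 1, 2, 0, 1, 0]

π[0] = 0
j=1 s[j]='c': π[1]=0 (border '')
j=2 s[j]='a': π[2]=1 (border 'a')
j=3 s[j]='d': k: 1→0; π[3]=0 (border '')
j=4 s[j]='a': π[4]=1 (border 'a')
j=5 s[j]='a': k: 1→0; π[5]=1 (border 'a')
j=6 s[j]='c': π[6]=2 (border 'ac')
j=7 s[j]='d': k: 2→0; π[7]=0 (border '')
j=8 s[j]='a': π[8]=1 (border 'a')
j=9 s[j]='d': k: 1→0; π[9]=0 (border '')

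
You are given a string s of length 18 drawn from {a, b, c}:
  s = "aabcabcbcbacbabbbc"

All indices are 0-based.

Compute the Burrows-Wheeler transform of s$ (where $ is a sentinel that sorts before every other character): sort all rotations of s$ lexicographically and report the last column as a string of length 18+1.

c$bacbccabbacabbabb

rank  rotation             last
    0  $aabcabcbcbacbabbbc  c
    1  aabcabcbcbacbabbbc$  $
    2  abbbc$aabcabcbcbacb  b
    3  abcabcbcbacbabbbc$a  a
    4  abcbcbacbabbbc$aabc  c
    5  acbabbbc$aabcabcbcb  b
    6  babbbc$aabcabcbcbac  c
    7  bacbabbbc$aabcabcbc  c
    8  bbbc$aabcabcbcbacba  a
    9  bbc$aabcabcbcbacbab  b
   10  bc$aabcabcbcbacbabb  b
   11  bcabcbcbacbabbbc$aa  a
   12  bcbacbabbbc$aabcabc  c
   13  bcbcbacbabbbc$aabca  a
   14  c$aabcabcbcbacbabbb  b
   15  cabcbcbacbabbbc$aab  b
   16  cbabbbc$aabcabcbcba  a
   17  cbacbabbbc$aabcabcb  b
   18  cbcbacbabbbc$aabcab  b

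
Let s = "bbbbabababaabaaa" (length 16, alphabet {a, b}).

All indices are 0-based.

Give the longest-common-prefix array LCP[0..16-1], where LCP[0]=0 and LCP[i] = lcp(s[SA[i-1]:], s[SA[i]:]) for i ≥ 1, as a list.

sorted suffixes:
  #0 SA[0]=15  'a'
  #1 SA[1]=14  'aa'
  #2 SA[2]=13  'aaa'
  #3 SA[3]=10  'aabaaa'
  #4 SA[4]=11  'abaaa'
  #5 SA[5]=8  'abaabaaa'
  #6 SA[6]=6  'ababaabaaa'
  #7 SA[7]=4  'abababaabaaa'
  #8 SA[8]=12  'baaa'
  #9 SA[9]=9  'baabaaa'
  #10 SA[10]=7  'babaabaaa'
  #11 SA[11]=5  'bababaabaaa'
  #12 SA[12]=3  'babababaabaaa'
  #13 SA[13]=2  'bbabababaabaaa'
  #14 SA[14]=1  'bbbabababaabaaa'
  #15 SA[15]=0  'bbbbabababaabaaa'

SA = [15, 14, 13, 10, 11, 8, 6, 4, 12, 9, 7, 5, 3, 2, 1, 0]
rank  pair      lcp
   1  s[15:],s[14:]  1  'a'
   2  s[14:],s[13:]  2  'aa'
   3  s[13:],s[10:]  2  'aa'
   4  s[10:],s[11:]  1  'a'
   5  s[11:],s[8:]  4  'abaa'
   6  s[8:],s[6:]  3  'aba'
   7  s[6:],s[4:]  5  'ababa'
   8  s[4:],s[12:]  0  ''
   9  s[12:],s[9:]  3  'baa'
  10  s[9:],s[7:]  2  'ba'
  11  s[7:],s[5:]  4  'baba'
  12  s[5:],s[3:]  6  'bababa'
  13  s[3:],s[2:]  1  'b'
  14  s[2:],s[1:]  2  'bb'
  15  s[1:],s[0:]  3  'bbb'

[0, 1, 2, 2, 1, 4, 3, 5, 0, 3, 2, 4, 6, 1, 2, 3]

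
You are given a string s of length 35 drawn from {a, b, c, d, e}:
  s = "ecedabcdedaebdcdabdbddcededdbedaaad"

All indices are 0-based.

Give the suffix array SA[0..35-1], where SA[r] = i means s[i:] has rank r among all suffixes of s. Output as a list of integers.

[31, 32, 4, 16, 33, 10, 5, 17, 12, 19, 28, 14, 6, 1, 22, 34, 30, 3, 15, 9, 18, 27, 13, 21, 26, 20, 7, 24, 11, 0, 29, 2, 8, 25, 23]

rank | idx | suffix
   0 |  31 | aaad
   1 |  32 | aad
   2 |   4 | abcdedaebdcdabdbddcededdbedaaad
   3 |  16 | abdbddcededdbedaaad
   4 |  33 | ad
   5 |  10 | aebdcdabdbddcededdbedaaad
   6 |   5 | bcdedaebdcdabdbddcededdbedaaad
   7 |  17 | bdbddcededdbedaaad
   8 |  12 | bdcdabdbddcededdbedaaad
   9 |  19 | bddcededdbedaaad
  10 |  28 | bedaaad
  11 |  14 | cdabdbddcededdbedaaad
  12 |   6 | cdedaebdcdabdbddcededdbedaaad
  13 |   1 | cedabcdedaebdcdabdbddcededdbedaaad
  14 |  22 | cededdbedaaad
  15 |  34 | d
  16 |  30 | daaad
  17 |   3 | dabcdedaebdcdabdbddcededdbedaaad
  18 |  15 | dabdbddcededdbedaaad
  19 |   9 | daebdcdabdbddcededdbedaaad
  20 |  18 | dbddcededdbedaaad
  21 |  27 | dbedaaad
  22 |  13 | dcdabdbddcededdbedaaad
  23 |  21 | dcededdbedaaad
  24 |  26 | ddbedaaad
  25 |  20 | ddcededdbedaaad
  26 |   7 | dedaebdcdabdbddcededdbedaaad
  27 |  24 | deddbedaaad
  28 |  11 | ebdcdabdbddcededdbedaaad
  29 |   0 | ecedabcdedaebdcdabdbddcededdbedaaad
  30 |  29 | edaaad
  31 |   2 | edabcdedaebdcdabdbddcededdbedaaad
  32 |   8 | edaebdcdabdbddcededdbedaaad
  33 |  25 | eddbedaaad
  34 |  23 | ededdbedaaad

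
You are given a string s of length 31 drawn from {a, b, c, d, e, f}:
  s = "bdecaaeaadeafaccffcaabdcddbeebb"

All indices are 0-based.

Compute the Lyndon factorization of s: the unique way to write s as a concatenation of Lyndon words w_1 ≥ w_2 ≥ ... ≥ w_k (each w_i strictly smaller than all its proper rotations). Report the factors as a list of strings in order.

["bdec", "aae", "aadeafaccffc", "aabdcddbeebb"]

emit factor 1: 'bdec' (i=0, period=4)
emit factor 2: 'aae' (i=4, period=3)
emit factor 3: 'aadeafaccffc' (i=7, period=12)
emit factor 4: 'aabdcddbeebb' (i=19, period=12)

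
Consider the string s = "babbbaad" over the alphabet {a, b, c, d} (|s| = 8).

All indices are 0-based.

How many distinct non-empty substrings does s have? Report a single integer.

rank | idx | suffix
   0 |   5 | aad
   1 |   1 | abbbaad
   2 |   6 | ad
   3 |   4 | baad
   4 |   0 | babbbaad
   5 |   3 | bbaad
   6 |   2 | bbbaad
   7 |   7 | d

SA = [5, 1, 6, 4, 0, 3, 2, 7]
[i] adj suffixes → lcp
  [1] 5/1 → 1 ('a')
  [2] 1/6 → 1 ('a')
  [3] 6/4 → 0 ('')
  [4] 4/0 → 2 ('ba')
  [5] 0/3 → 1 ('b')
  [6] 3/2 → 2 ('bb')
  [7] 2/7 → 0 ('')

n(n+1)/2 = 8·9/2 = 36
Σ LCP = 0 + 1 + 1 + 0 + 2 + 1 + 2 + 0 = 7
distinct = 36 − 7 = 29

29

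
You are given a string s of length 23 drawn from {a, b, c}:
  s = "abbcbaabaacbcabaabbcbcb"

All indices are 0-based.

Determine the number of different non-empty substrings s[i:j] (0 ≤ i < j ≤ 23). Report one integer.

sorted suffixes:
  #0 SA[0]=5  'aabaacbcabaabbcbcb'
  #1 SA[1]=15  'aabbcbcb'
  #2 SA[2]=8  'aacbcabaabbcbcb'
  #3 SA[3]=13  'abaabbcbcb'
  #4 SA[4]=6  'abaacbcabaabbcbcb'
  #5 SA[5]=0  'abbcbaabaacbcabaabbcbcb'
  #6 SA[6]=16  'abbcbcb'
  #7 SA[7]=9  'acbcabaabbcbcb'
  #8 SA[8]=22  'b'
  #9 SA[9]=4  'baabaacbcabaabbcbcb'
  #10 SA[10]=14  'baabbcbcb'
  #11 SA[11]=7  'baacbcabaabbcbcb'
  #12 SA[12]=1  'bbcbaabaacbcabaabbcbcb'
  #13 SA[13]=17  'bbcbcb'
  #14 SA[14]=11  'bcabaabbcbcb'
  #15 SA[15]=20  'bcb'
  #16 SA[16]=2  'bcbaabaacbcabaabbcbcb'
  #17 SA[17]=18  'bcbcb'
  #18 SA[18]=12  'cabaabbcbcb'
  #19 SA[19]=21  'cb'
  #20 SA[20]=3  'cbaabaacbcabaabbcbcb'
  #21 SA[21]=10  'cbcabaabbcbcb'
  #22 SA[22]=19  'cbcb'

SA = [5, 15, 8, 13, 6, 0, 16, 9, 22, 4, 14, 7, 1, 17, 11, 20, 2, 18, 12, 21, 3, 10, 19]
[i] adj suffixes → lcp
  [1] 5/15 → 3 ('aab')
  [2] 15/8 → 2 ('aa')
  [3] 8/13 → 1 ('a')
  [4] 13/6 → 4 ('abaa')
  [5] 6/0 → 2 ('ab')
  [6] 0/16 → 5 ('abbcb')
  [7] 16/9 → 1 ('a')
  [8] 9/22 → 0 ('')
  [9] 22/4 → 1 ('b')
  [10] 4/14 → 4 ('baab')
  [11] 14/7 → 3 ('baa')
  [12] 7/1 → 1 ('b')
  [13] 1/17 → 4 ('bbcb')
  [14] 17/11 → 1 ('b')
  [15] 11/20 → 2 ('bc')
  [16] 20/2 → 3 ('bcb')
  [17] 2/18 → 3 ('bcb')
  [18] 18/12 → 0 ('')
  [19] 12/21 → 1 ('c')
  [20] 21/3 → 2 ('cb')
  [21] 3/10 → 2 ('cb')
  [22] 10/19 → 3 ('cbc')

n(n+1)/2 = 23·24/2 = 276
Σ LCP = 0 + 3 + 2 + 1 + 4 + 2 + 5 + 1 + 0 + 1 + 4 + 3 + 1 + 4 + 1 + 2 + 3 + 3 + 0 + 1 + 2 + 2 + 3 = 48
distinct = 276 − 48 = 228

228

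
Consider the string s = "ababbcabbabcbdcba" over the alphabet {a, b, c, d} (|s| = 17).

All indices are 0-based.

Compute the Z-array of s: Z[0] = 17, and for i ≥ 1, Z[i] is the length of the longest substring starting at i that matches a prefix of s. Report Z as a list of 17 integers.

[17, 0, 2, 0, 0, 0, 2, 0, 0, 2, 0, 0, 0, 0, 0, 0, 1]

Z[0]=17
i=1: i≥r, start 0; Z[1]=0
i=2: i≥r, start 0; Z[2]=2 grow→box=[2,4)
i=3: min(r-i=1, Z[1]=0)=0; Z[3]=0
i=4: i≥r, start 0; Z[4]=0
i=5: i≥r, start 0; Z[5]=0
i=6: i≥r, start 0; Z[6]=2 grow→box=[6,8)
i=7: min(r-i=1, Z[1]=0)=0; Z[7]=0
i=8: i≥r, start 0; Z[8]=0
i=9: i≥r, start 0; Z[9]=2 grow→box=[9,11)
i=10: min(r-i=1, Z[1]=0)=0; Z[10]=0
i=11: i≥r, start 0; Z[11]=0
i=12: i≥r, start 0; Z[12]=0
i=13: i≥r, start 0; Z[13]=0
i=14: i≥r, start 0; Z[14]=0
i=15: i≥r, start 0; Z[15]=0
i=16: i≥r, start 0; Z[16]=1 grow→box=[16,17)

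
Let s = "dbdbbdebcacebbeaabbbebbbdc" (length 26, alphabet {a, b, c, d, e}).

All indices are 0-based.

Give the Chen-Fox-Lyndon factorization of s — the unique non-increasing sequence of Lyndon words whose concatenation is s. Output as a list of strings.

["d", "bd", "bbdebc", "acebbe", "aabbbebbbdc"]

emit factor 1: 'd' (i=0, period=1)
emit factor 2: 'bd' (i=1, period=2)
emit factor 3: 'bbdebc' (i=3, period=6)
emit factor 4: 'acebbe' (i=9, period=6)
emit factor 5: 'aabbbebbbdc' (i=15, period=11)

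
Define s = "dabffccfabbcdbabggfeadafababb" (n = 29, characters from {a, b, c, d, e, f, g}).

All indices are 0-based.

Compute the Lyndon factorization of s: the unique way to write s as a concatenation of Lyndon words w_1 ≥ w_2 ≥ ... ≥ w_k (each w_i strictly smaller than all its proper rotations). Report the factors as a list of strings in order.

emit factor 1: 'd' (i=0, period=1)
emit factor 2: 'abffccf' (i=1, period=7)
emit factor 3: 'abbcdbabggfeadaf' (i=8, period=16)
emit factor 4: 'ababb' (i=24, period=5)

["d", "abffccf", "abbcdbabggfeadaf", "ababb"]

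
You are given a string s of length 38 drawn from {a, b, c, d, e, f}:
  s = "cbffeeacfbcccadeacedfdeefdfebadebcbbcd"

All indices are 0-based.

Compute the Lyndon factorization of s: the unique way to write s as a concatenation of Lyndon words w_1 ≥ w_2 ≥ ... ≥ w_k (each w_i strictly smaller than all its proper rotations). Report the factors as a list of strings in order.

["c", "bffee", "acfbcccade", "acedfdeefdfebadebcbbcd"]

emit factor 1: 'c' (i=0, period=1)
emit factor 2: 'bffee' (i=1, period=5)
emit factor 3: 'acfbcccade' (i=6, period=10)
emit factor 4: 'acedfdeefdfebadebcbbcd' (i=16, period=22)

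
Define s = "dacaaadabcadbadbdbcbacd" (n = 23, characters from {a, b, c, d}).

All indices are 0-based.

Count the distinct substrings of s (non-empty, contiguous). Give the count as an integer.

246

rank→(start, suffix):
  0 → (3, 'aaadabcadbadbdbcbacd')
  1 → (4, 'aadabcadbadbdbcbacd')
  2 → (7, 'abcadbadbdbcbacd')
  3 → (1, 'acaaadabcadbadbdbcbacd')
  4 → (20, 'acd')
  5 → (5, 'adabcadbadbdbcbacd')
  6 → (10, 'adbadbdbcbacd')
  7 → (13, 'adbdbcbacd')
  8 → (19, 'bacd')
  9 → (12, 'badbdbcbacd')
  10 → (8, 'bcadbadbdbcbacd')
  11 → (17, 'bcbacd')
  12 → (15, 'bdbcbacd')
  13 → (2, 'caaadabcadbadbdbcbacd')
  14 → (9, 'cadbadbdbcbacd')
  15 → (18, 'cbacd')
  16 → (21, 'cd')
  17 → (22, 'd')
  18 → (6, 'dabcadbadbdbcbacd')
  19 → (0, 'dacaaadabcadbadbdbcbacd')
  20 → (11, 'dbadbdbcbacd')
  21 → (16, 'dbcbacd')
  22 → (14, 'dbdbcbacd')

SA = [3, 4, 7, 1, 20, 5, 10, 13, 19, 12, 8, 17, 15, 2, 9, 18, 21, 22, 6, 0, 11, 16, 14]
rank  pair      lcp
   1  s[3:],s[4:]  2  'aa'
   2  s[4:],s[7:]  1  'a'
   3  s[7:],s[1:]  1  'a'
   4  s[1:],s[20:]  2  'ac'
   5  s[20:],s[5:]  1  'a'
   6  s[5:],s[10:]  2  'ad'
   7  s[10:],s[13:]  3  'adb'
   8  s[13:],s[19:]  0  ''
   9  s[19:],s[12:]  2  'ba'
  10  s[12:],s[8:]  1  'b'
  11  s[8:],s[17:]  2  'bc'
  12  s[17:],s[15:]  1  'b'
  13  s[15:],s[2:]  0  ''
  14  s[2:],s[9:]  2  'ca'
  15  s[9:],s[18:]  1  'c'
  16  s[18:],s[21:]  1  'c'
  17  s[21:],s[22:]  0  ''
  18  s[22:],s[6:]  1  'd'
  19  s[6:],s[0:]  2  'da'
  20  s[0:],s[11:]  1  'd'
  21  s[11:],s[16:]  2  'db'
  22  s[16:],s[14:]  2  'db'

n(n+1)/2 = 23·24/2 = 276
Σ LCP = 0 + 2 + 1 + 1 + 2 + 1 + 2 + 3 + 0 + 2 + 1 + 2 + 1 + 0 + 2 + 1 + 1 + 0 + 1 + 2 + 1 + 2 + 2 = 30
distinct = 276 − 30 = 246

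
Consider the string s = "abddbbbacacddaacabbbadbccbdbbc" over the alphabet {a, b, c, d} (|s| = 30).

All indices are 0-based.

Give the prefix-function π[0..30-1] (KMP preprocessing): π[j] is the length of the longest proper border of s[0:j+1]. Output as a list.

π[0] = 0
j=1 s[j]='b': π[1]=0 (border '')
j=2 s[j]='d': π[2]=0 (border '')
j=3 s[j]='d': π[3]=0 (border '')
j=4 s[j]='b': π[4]=0 (border '')
j=5 s[j]='b': π[5]=0 (border '')
j=6 s[j]='b': π[6]=0 (border '')
j=7 s[j]='a': π[7]=1 (border 'a')
j=8 s[j]='c': k: 1→0; π[8]=0 (border '')
j=9 s[j]='a': π[9]=1 (border 'a')
j=10 s[j]='c': k: 1→0; π[10]=0 (border '')
j=11 s[j]='d': π[11]=0 (border '')
j=12 s[j]='d': π[12]=0 (border '')
j=13 s[j]='a': π[13]=1 (border 'a')
j=14 s[j]='a': k: 1→0; π[14]=1 (border 'a')
j=15 s[j]='c': k: 1→0; π[15]=0 (border '')
j=16 s[j]='a': π[16]=1 (border 'a')
j=17 s[j]='b': π[17]=2 (border 'ab')
j=18 s[j]='b': k: 2→0; π[18]=0 (border '')
j=19 s[j]='b': π[19]=0 (border '')
j=20 s[j]='a': π[20]=1 (border 'a')
j=21 s[j]='d': k: 1→0; π[21]=0 (border '')
j=22 s[j]='b': π[22]=0 (border '')
j=23 s[j]='c': π[23]=0 (border '')
j=24 s[j]='c': π[24]=0 (border '')
j=25 s[j]='b': π[25]=0 (border '')
j=26 s[j]='d': π[26]=0 (border '')
j=27 s[j]='b': π[27]=0 (border '')
j=28 s[j]='b': π[28]=0 (border '')
j=29 s[j]='c': π[29]=0 (border '')

[0, 0, 0, 0, 0, 0, 0, 1, 0, 1, 0, 0, 0, 1, 1, 0, 1, 2, 0, 0, 1, 0, 0, 0, 0, 0, 0, 0, 0, 0]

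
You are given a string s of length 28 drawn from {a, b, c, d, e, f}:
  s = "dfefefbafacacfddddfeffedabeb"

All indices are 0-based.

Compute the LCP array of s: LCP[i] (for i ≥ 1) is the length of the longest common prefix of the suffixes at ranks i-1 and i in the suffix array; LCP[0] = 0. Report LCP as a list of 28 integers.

rank | idx | suffix
   0 |  24 | abeb
   1 |   9 | acacfddddfeffedabeb
   2 |  11 | acfddddfeffedabeb
   3 |   7 | afacacfddddfeffedabeb
   4 |  27 | b
   5 |   6 | bafacacfddddfeffedabeb
   6 |  25 | beb
   7 |  10 | cacfddddfeffedabeb
   8 |  12 | cfddddfeffedabeb
   9 |  23 | dabeb
  10 |  14 | ddddfeffedabeb
  11 |  15 | dddfeffedabeb
  12 |  16 | ddfeffedabeb
  13 |   0 | dfefefbafacacfddddfeffedabeb
  14 |  17 | dfeffedabeb
  15 |  26 | eb
  16 |  22 | edabeb
  17 |   4 | efbafacacfddddfeffedabeb
  18 |   2 | efefbafacacfddddfeffedabeb
  19 |  19 | effedabeb
  20 |   8 | facacfddddfeffedabeb
  21 |   5 | fbafacacfddddfeffedabeb
  22 |  13 | fddddfeffedabeb
  23 |  21 | fedabeb
  24 |   3 | fefbafacacfddddfeffedabeb
  25 |   1 | fefefbafacacfddddfeffedabeb
  26 |  18 | feffedabeb
  27 |  20 | ffedabeb

SA = [24, 9, 11, 7, 27, 6, 25, 10, 12, 23, 14, 15, 16, 0, 17, 26, 22, 4, 2, 19, 8, 5, 13, 21, 3, 1, 18, 20]
rank  pair      lcp
   1  s[24:],s[9:]  1  'a'
   2  s[9:],s[11:]  2  'ac'
   3  s[11:],s[7:]  1  'a'
   4  s[7:],s[27:]  0  ''
   5  s[27:],s[6:]  1  'b'
   6  s[6:],s[25:]  1  'b'
   7  s[25:],s[10:]  0  ''
   8  s[10:],s[12:]  1  'c'
   9  s[12:],s[23:]  0  ''
  10  s[23:],s[14:]  1  'd'
  11  s[14:],s[15:]  3  'ddd'
  12  s[15:],s[16:]  2  'dd'
  13  s[16:],s[0:]  1  'd'
  14  s[0:],s[17:]  4  'dfef'
  15  s[17:],s[26:]  0  ''
  16  s[26:],s[22:]  1  'e'
  17  s[22:],s[4:]  1  'e'
  18  s[4:],s[2:]  2  'ef'
  19  s[2:],s[19:]  2  'ef'
  20  s[19:],s[8:]  0  ''
  21  s[8:],s[5:]  1  'f'
  22  s[5:],s[13:]  1  'f'
  23  s[13:],s[21:]  1  'f'
  24  s[21:],s[3:]  2  'fe'
  25  s[3:],s[1:]  3  'fef'
  26  s[1:],s[18:]  3  'fef'
  27  s[18:],s[20:]  1  'f'

[0, 1, 2, 1, 0, 1, 1, 0, 1, 0, 1, 3, 2, 1, 4, 0, 1, 1, 2, 2, 0, 1, 1, 1, 2, 3, 3, 1]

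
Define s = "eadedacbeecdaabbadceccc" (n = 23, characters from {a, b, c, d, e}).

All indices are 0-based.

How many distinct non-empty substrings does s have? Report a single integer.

rank→(start, suffix):
  0 → (12, 'aabbadceccc')
  1 → (13, 'abbadceccc')
  2 → (5, 'acbeecdaabbadceccc')
  3 → (16, 'adceccc')
  4 → (1, 'adedacbeecdaabbadceccc')
  5 → (15, 'badceccc')
  6 → (14, 'bbadceccc')
  7 → (7, 'beecdaabbadceccc')
  8 → (22, 'c')
  9 → (6, 'cbeecdaabbadceccc')
  10 → (21, 'cc')
  11 → (20, 'ccc')
  12 → (10, 'cdaabbadceccc')
  13 → (18, 'ceccc')
  14 → (11, 'daabbadceccc')
  15 → (4, 'dacbeecdaabbadceccc')
  16 → (17, 'dceccc')
  17 → (2, 'dedacbeecdaabbadceccc')
  18 → (0, 'eadedacbeecdaabbadceccc')
  19 → (19, 'eccc')
  20 → (9, 'ecdaabbadceccc')
  21 → (3, 'edacbeecdaabbadceccc')
  22 → (8, 'eecdaabbadceccc')

SA = [12, 13, 5, 16, 1, 15, 14, 7, 22, 6, 21, 20, 10, 18, 11, 4, 17, 2, 0, 19, 9, 3, 8]
rank  pair      lcp
   1  s[12:],s[13:]  1  'a'
   2  s[13:],s[5:]  1  'a'
   3  s[5:],s[16:]  1  'a'
   4  s[16:],s[1:]  2  'ad'
   5  s[1:],s[15:]  0  ''
   6  s[15:],s[14:]  1  'b'
   7  s[14:],s[7:]  1  'b'
   8  s[7:],s[22:]  0  ''
   9  s[22:],s[6:]  1  'c'
  10  s[6:],s[21:]  1  'c'
  11  s[21:],s[20:]  2  'cc'
  12  s[20:],s[10:]  1  'c'
  13  s[10:],s[18:]  1  'c'
  14  s[18:],s[11:]  0  ''
  15  s[11:],s[4:]  2  'da'
  16  s[4:],s[17:]  1  'd'
  17  s[17:],s[2:]  1  'd'
  18  s[2:],s[0:]  0  ''
  19  s[0:],s[19:]  1  'e'
  20  s[19:],s[9:]  2  'ec'
  21  s[9:],s[3:]  1  'e'
  22  s[3:],s[8:]  1  'e'

n(n+1)/2 = 23·24/2 = 276
Σ LCP = 0 + 1 + 1 + 1 + 2 + 0 + 1 + 1 + 0 + 1 + 1 + 2 + 1 + 1 + 0 + 2 + 1 + 1 + 0 + 1 + 2 + 1 + 1 = 22
distinct = 276 − 22 = 254

254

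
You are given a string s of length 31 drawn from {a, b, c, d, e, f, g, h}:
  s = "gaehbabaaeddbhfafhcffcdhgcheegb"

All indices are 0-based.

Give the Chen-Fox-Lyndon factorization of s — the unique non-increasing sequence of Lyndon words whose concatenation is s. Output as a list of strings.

emit factor 1: 'g' (i=0, period=1)
emit factor 2: 'aehb' (i=1, period=4)
emit factor 3: 'ab' (i=5, period=2)
emit factor 4: 'aaeddbhfafhcffcdhgcheegb' (i=7, period=24)

["g", "aehb", "ab", "aaeddbhfafhcffcdhgcheegb"]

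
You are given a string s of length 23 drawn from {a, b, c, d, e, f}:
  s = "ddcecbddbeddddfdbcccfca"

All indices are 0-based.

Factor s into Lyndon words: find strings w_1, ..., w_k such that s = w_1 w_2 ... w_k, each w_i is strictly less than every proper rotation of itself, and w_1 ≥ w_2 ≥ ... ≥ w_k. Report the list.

emit factor 1: 'd' (i=0, period=1)
emit factor 2: 'd' (i=1, period=1)
emit factor 3: 'ce' (i=2, period=2)
emit factor 4: 'c' (i=4, period=1)
emit factor 5: 'bddbeddddfd' (i=5, period=11)
emit factor 6: 'bcccfc' (i=16, period=6)
emit factor 7: 'a' (i=22, period=1)

["d", "d", "ce", "c", "bddbeddddfd", "bcccfc", "a"]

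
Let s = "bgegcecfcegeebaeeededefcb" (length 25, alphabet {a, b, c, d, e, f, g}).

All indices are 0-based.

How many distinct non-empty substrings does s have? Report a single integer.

sorted suffixes:
  #0 SA[0]=14  'aeeededefcb'
  #1 SA[1]=24  'b'
  #2 SA[2]=13  'baeeededefcb'
  #3 SA[3]=0  'bgegcecfcegeebaeeededefcb'
  #4 SA[4]=23  'cb'
  #5 SA[5]=4  'cecfcegeebaeeededefcb'
  #6 SA[6]=8  'cegeebaeeededefcb'
  #7 SA[7]=6  'cfcegeebaeeededefcb'
  #8 SA[8]=18  'dedefcb'
  #9 SA[9]=20  'defcb'
  #10 SA[10]=12  'ebaeeededefcb'
  #11 SA[11]=5  'ecfcegeebaeeededefcb'
  #12 SA[12]=17  'ededefcb'
  #13 SA[13]=19  'edefcb'
  #14 SA[14]=11  'eebaeeededefcb'
  #15 SA[15]=16  'eededefcb'
  #16 SA[16]=15  'eeededefcb'
  #17 SA[17]=21  'efcb'
  #18 SA[18]=2  'egcecfcegeebaeeededefcb'
  #19 SA[19]=9  'egeebaeeededefcb'
  #20 SA[20]=22  'fcb'
  #21 SA[21]=7  'fcegeebaeeededefcb'
  #22 SA[22]=3  'gcecfcegeebaeeededefcb'
  #23 SA[23]=10  'geebaeeededefcb'
  #24 SA[24]=1  'gegcecfcegeebaeeededefcb'

SA = [14, 24, 13, 0, 23, 4, 8, 6, 18, 20, 12, 5, 17, 19, 11, 16, 15, 21, 2, 9, 22, 7, 3, 10, 1]
i: (SA[i-1],SA[i]) lcp shared
  1: (14,24) 0 ''
  2: (24,13) 1 'b'
  3: (13,0) 1 'b'
  4: (0,23) 0 ''
  5: (23,4) 1 'c'
  6: (4,8) 2 'ce'
  7: (8,6) 1 'c'
  8: (6,18) 0 ''
  9: (18,20) 2 'de'
  10: (20,12) 0 ''
  11: (12,5) 1 'e'
  12: (5,17) 1 'e'
  13: (17,19) 3 'ede'
  14: (19,11) 1 'e'
  15: (11,16) 2 'ee'
  16: (16,15) 2 'ee'
  17: (15,21) 1 'e'
  18: (21,2) 1 'e'
  19: (2,9) 2 'eg'
  20: (9,22) 0 ''
  21: (22,7) 2 'fc'
  22: (7,3) 0 ''
  23: (3,10) 1 'g'
  24: (10,1) 2 'ge'

n(n+1)/2 = 25·26/2 = 325
Σ LCP = 0 + 0 + 1 + 1 + 0 + 1 + 2 + 1 + 0 + 2 + 0 + 1 + 1 + 3 + 1 + 2 + 2 + 1 + 1 + 2 + 0 + 2 + 0 + 1 + 2 = 27
distinct = 325 − 27 = 298

298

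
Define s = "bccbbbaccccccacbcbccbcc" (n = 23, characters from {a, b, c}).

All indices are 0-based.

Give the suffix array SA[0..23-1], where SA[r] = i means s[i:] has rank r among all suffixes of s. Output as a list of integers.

[13, 6, 5, 4, 3, 15, 20, 0, 17, 22, 12, 2, 14, 19, 16, 21, 11, 1, 18, 10, 9, 8, 7]

rank | idx | suffix
   0 |  13 | acbcbccbcc
   1 |   6 | accccccacbcbccbcc
   2 |   5 | baccccccacbcbccbcc
   3 |   4 | bbaccccccacbcbccbcc
   4 |   3 | bbbaccccccacbcbccbcc
   5 |  15 | bcbccbcc
   6 |  20 | bcc
   7 |   0 | bccbbbaccccccacbcbccbcc
   8 |  17 | bccbcc
   9 |  22 | c
  10 |  12 | cacbcbccbcc
  11 |   2 | cbbbaccccccacbcbccbcc
  12 |  14 | cbcbccbcc
  13 |  19 | cbcc
  14 |  16 | cbccbcc
  15 |  21 | cc
  16 |  11 | ccacbcbccbcc
  17 |   1 | ccbbbaccccccacbcbccbcc
  18 |  18 | ccbcc
  19 |  10 | cccacbcbccbcc
  20 |   9 | ccccacbcbccbcc
  21 |   8 | cccccacbcbccbcc
  22 |   7 | ccccccacbcbccbcc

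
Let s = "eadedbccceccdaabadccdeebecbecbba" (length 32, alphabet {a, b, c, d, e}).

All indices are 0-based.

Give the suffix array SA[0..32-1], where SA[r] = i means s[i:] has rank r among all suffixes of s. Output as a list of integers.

sorted suffixes:
  #0 SA[0]=31  'a'
  #1 SA[1]=13  'aabadccdeebecbecbba'
  #2 SA[2]=14  'abadccdeebecbecbba'
  #3 SA[3]=16  'adccdeebecbecbba'
  #4 SA[4]=1  'adedbccceccdaabadccdeebecbecbba'
  #5 SA[5]=30  'ba'
  #6 SA[6]=15  'badccdeebecbecbba'
  #7 SA[7]=29  'bba'
  #8 SA[8]=5  'bccceccdaabadccdeebecbecbba'
  #9 SA[9]=26  'becbba'
  #10 SA[10]=23  'becbecbba'
  #11 SA[11]=28  'cbba'
  #12 SA[12]=25  'cbecbba'
  #13 SA[13]=6  'ccceccdaabadccdeebecbecbba'
  #14 SA[14]=10  'ccdaabadccdeebecbecbba'
  #15 SA[15]=18  'ccdeebecbecbba'
  #16 SA[16]=7  'cceccdaabadccdeebecbecbba'
  #17 SA[17]=11  'cdaabadccdeebecbecbba'
  #18 SA[18]=19  'cdeebecbecbba'
  #19 SA[19]=8  'ceccdaabadccdeebecbecbba'
  #20 SA[20]=12  'daabadccdeebecbecbba'
  #21 SA[21]=4  'dbccceccdaabadccdeebecbecbba'
  #22 SA[22]=17  'dccdeebecbecbba'
  #23 SA[23]=2  'dedbccceccdaabadccdeebecbecbba'
  #24 SA[24]=20  'deebecbecbba'
  #25 SA[25]=0  'eadedbccceccdaabadccdeebecbecbba'
  #26 SA[26]=22  'ebecbecbba'
  #27 SA[27]=27  'ecbba'
  #28 SA[28]=24  'ecbecbba'
  #29 SA[29]=9  'eccdaabadccdeebecbecbba'
  #30 SA[30]=3  'edbccceccdaabadccdeebecbecbba'
  #31 SA[31]=21  'eebecbecbba'

[31, 13, 14, 16, 1, 30, 15, 29, 5, 26, 23, 28, 25, 6, 10, 18, 7, 11, 19, 8, 12, 4, 17, 2, 20, 0, 22, 27, 24, 9, 3, 21]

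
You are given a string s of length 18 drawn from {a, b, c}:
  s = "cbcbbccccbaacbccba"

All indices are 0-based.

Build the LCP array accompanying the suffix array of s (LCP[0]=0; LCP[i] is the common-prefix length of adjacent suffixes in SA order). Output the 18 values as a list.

[0, 1, 1, 0, 2, 1, 1, 2, 3, 0, 3, 2, 2, 3, 1, 4, 2, 3]

rank | idx | suffix
   0 |  17 | a
   1 |  10 | aacbccba
   2 |  11 | acbccba
   3 |  16 | ba
   4 |   9 | baacbccba
   5 |   3 | bbccccbaacbccba
   6 |   1 | bcbbccccbaacbccba
   7 |  13 | bccba
   8 |   4 | bccccbaacbccba
   9 |  15 | cba
  10 |   8 | cbaacbccba
  11 |   2 | cbbccccbaacbccba
  12 |   0 | cbcbbccccbaacbccba
  13 |  12 | cbccba
  14 |  14 | ccba
  15 |   7 | ccbaacbccba
  16 |   6 | cccbaacbccba
  17 |   5 | ccccbaacbccba

SA = [17, 10, 11, 16, 9, 3, 1, 13, 4, 15, 8, 2, 0, 12, 14, 7, 6, 5]
i: (SA[i-1],SA[i]) lcp shared
  1: (17,10) 1 'a'
  2: (10,11) 1 'a'
  3: (11,16) 0 ''
  4: (16,9) 2 'ba'
  5: (9,3) 1 'b'
  6: (3,1) 1 'b'
  7: (1,13) 2 'bc'
  8: (13,4) 3 'bcc'
  9: (4,15) 0 ''
  10: (15,8) 3 'cba'
  11: (8,2) 2 'cb'
  12: (2,0) 2 'cb'
  13: (0,12) 3 'cbc'
  14: (12,14) 1 'c'
  15: (14,7) 4 'ccba'
  16: (7,6) 2 'cc'
  17: (6,5) 3 'ccc'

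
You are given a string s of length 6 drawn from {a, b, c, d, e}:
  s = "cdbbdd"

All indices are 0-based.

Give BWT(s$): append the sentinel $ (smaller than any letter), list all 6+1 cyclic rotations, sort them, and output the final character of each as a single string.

ddb$dcb

rank  rotation last
    0  $cdbbdd  d
    1  bbdd$cd  d
    2  bdd$cdb  b
    3  cdbbdd$  $
    4  d$cdbbd  d
    5  dbbdd$c  c
    6  dd$cdbb  b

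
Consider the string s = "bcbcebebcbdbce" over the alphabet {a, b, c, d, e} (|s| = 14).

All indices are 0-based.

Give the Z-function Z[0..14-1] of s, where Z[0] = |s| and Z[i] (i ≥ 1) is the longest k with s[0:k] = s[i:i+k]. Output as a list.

[14, 0, 2, 0, 0, 1, 0, 3, 0, 1, 0, 2, 0, 0]

Z[0]=14
i=1: fresh scan; Z[1]=0
i=2: fresh scan; Z[2]=2 extend→box=[2,4)
i=3: min(r-i=1, Z[1]=0)=0; Z[3]=0
i=4: fresh scan; Z[4]=0
i=5: fresh scan; Z[5]=1 extend→box=[5,6)
i=6: fresh scan; Z[6]=0
i=7: fresh scan; Z[7]=3 extend→box=[7,10)
i=8: min(r-i=2, Z[1]=0)=0; Z[8]=0
i=9: min(r-i=1, Z[2]=2)=1; Z[9]=1
i=10: fresh scan; Z[10]=0
i=11: fresh scan; Z[11]=2 extend→box=[11,13)
i=12: min(r-i=1, Z[1]=0)=0; Z[12]=0
i=13: fresh scan; Z[13]=0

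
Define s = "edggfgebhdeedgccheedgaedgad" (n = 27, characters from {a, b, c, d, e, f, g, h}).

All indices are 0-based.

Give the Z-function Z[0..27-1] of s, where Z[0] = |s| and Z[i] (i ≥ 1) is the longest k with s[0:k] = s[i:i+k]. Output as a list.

[27, 0, 0, 0, 0, 0, 1, 0, 0, 0, 1, 3, 0, 0, 0, 0, 0, 1, 3, 0, 0, 0, 3, 0, 0, 0, 0]

Z[0]=27
i=1: i≥r, start 0; Z[1]=0
i=2: i≥r, start 0; Z[2]=0
i=3: i≥r, start 0; Z[3]=0
i=4: i≥r, start 0; Z[4]=0
i=5: i≥r, start 0; Z[5]=0
i=6: i≥r, start 0; Z[6]=1 extend→box=[6,7)
i=7: i≥r, start 0; Z[7]=0
i=8: i≥r, start 0; Z[8]=0
i=9: i≥r, start 0; Z[9]=0
i=10: i≥r, start 0; Z[10]=1 extend→box=[10,11)
i=11: i≥r, start 0; Z[11]=3 extend→box=[11,14)
i=12: min(r-i=2, Z[1]=0)=0; Z[12]=0
i=13: min(r-i=1, Z[2]=0)=0; Z[13]=0
i=14: i≥r, start 0; Z[14]=0
i=15: i≥r, start 0; Z[15]=0
i=16: i≥r, start 0; Z[16]=0
i=17: i≥r, start 0; Z[17]=1 extend→box=[17,18)
i=18: i≥r, start 0; Z[18]=3 extend→box=[18,21)
i=19: min(r-i=2, Z[1]=0)=0; Z[19]=0
i=20: min(r-i=1, Z[2]=0)=0; Z[20]=0
i=21: i≥r, start 0; Z[21]=0
i=22: i≥r, start 0; Z[22]=3 extend→box=[22,25)
i=23: min(r-i=2, Z[1]=0)=0; Z[23]=0
i=24: min(r-i=1, Z[2]=0)=0; Z[24]=0
i=25: i≥r, start 0; Z[25]=0
i=26: i≥r, start 0; Z[26]=0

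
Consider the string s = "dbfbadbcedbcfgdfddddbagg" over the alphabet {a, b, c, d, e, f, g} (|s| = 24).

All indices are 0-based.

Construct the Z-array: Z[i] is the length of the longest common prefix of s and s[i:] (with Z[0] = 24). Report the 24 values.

Z[0]=24
i=1: fresh scan; Z[1]=0
i=2: fresh scan; Z[2]=0
i=3: fresh scan; Z[3]=0
i=4: fresh scan; Z[4]=0
i=5: fresh scan; Z[5]=2 grow→box=[5,7)
i=6: min(r-i=1, Z[1]=0)=0; Z[6]=0
i=7: fresh scan; Z[7]=0
i=8: fresh scan; Z[8]=0
i=9: fresh scan; Z[9]=2 grow→box=[9,11)
i=10: min(r-i=1, Z[1]=0)=0; Z[10]=0
i=11: fresh scan; Z[11]=0
i=12: fresh scan; Z[12]=0
i=13: fresh scan; Z[13]=0
i=14: fresh scan; Z[14]=1 grow→box=[14,15)
i=15: fresh scan; Z[15]=0
i=16: fresh scan; Z[16]=1 grow→box=[16,17)
i=17: fresh scan; Z[17]=1 grow→box=[17,18)
i=18: fresh scan; Z[18]=1 grow→box=[18,19)
i=19: fresh scan; Z[19]=2 grow→box=[19,21)
i=20: min(r-i=1, Z[1]=0)=0; Z[20]=0
i=21: fresh scan; Z[21]=0
i=22: fresh scan; Z[22]=0
i=23: fresh scan; Z[23]=0

[24, 0, 0, 0, 0, 2, 0, 0, 0, 2, 0, 0, 0, 0, 1, 0, 1, 1, 1, 2, 0, 0, 0, 0]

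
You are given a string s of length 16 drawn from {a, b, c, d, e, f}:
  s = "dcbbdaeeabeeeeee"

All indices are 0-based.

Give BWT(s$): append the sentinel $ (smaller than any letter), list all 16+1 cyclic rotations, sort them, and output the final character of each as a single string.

eedcbadb$eeeaeeeb

rank  rotation           last
    0  $dcbbdaeeabeeeeee  e
    1  abeeeeee$dcbbdaee  e
    2  aeeabeeeeee$dcbbd  d
    3  bbdaeeabeeeeee$dc  c
    4  bdaeeabeeeeee$dcb  b
    5  beeeeee$dcbbdaeea  a
    6  cbbdaeeabeeeeee$d  d
    7  daeeabeeeeee$dcbb  b
    8  dcbbdaeeabeeeeee$  $
    9  e$dcbbdaeeabeeeee  e
   10  eabeeeeee$dcbbdae  e
   11  ee$dcbbdaeeabeeee  e
   12  eeabeeeeee$dcbbda  a
   13  eee$dcbbdaeeabeee  e
   14  eeee$dcbbdaeeabee  e
   15  eeeee$dcbbdaeeabe  e
   16  eeeeee$dcbbdaeeab  b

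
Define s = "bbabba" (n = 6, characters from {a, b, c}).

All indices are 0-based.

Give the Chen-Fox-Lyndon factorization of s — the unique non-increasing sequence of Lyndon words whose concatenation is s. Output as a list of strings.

emit factor 1: 'b' (i=0, period=1)
emit factor 2: 'b' (i=1, period=1)
emit factor 3: 'abb' (i=2, period=3)
emit factor 4: 'a' (i=5, period=1)

["b", "b", "abb", "a"]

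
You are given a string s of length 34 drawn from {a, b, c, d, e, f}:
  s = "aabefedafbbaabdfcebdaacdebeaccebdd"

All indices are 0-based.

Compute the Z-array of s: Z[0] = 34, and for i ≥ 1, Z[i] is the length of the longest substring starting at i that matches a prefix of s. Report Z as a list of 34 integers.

Z[0]=34
i=1: fresh scan; Z[1]=1 scan→box=[1,2)
i=2: fresh scan; Z[2]=0
i=3: fresh scan; Z[3]=0
i=4: fresh scan; Z[4]=0
i=5: fresh scan; Z[5]=0
i=6: fresh scan; Z[6]=0
i=7: fresh scan; Z[7]=1 scan→box=[7,8)
i=8: fresh scan; Z[8]=0
i=9: fresh scan; Z[9]=0
i=10: fresh scan; Z[10]=0
i=11: fresh scan; Z[11]=3 scan→box=[11,14)
i=12: min(r-i=2, Z[1]=1)=1; Z[12]=1
i=13: min(r-i=1, Z[2]=0)=0; Z[13]=0
i=14: fresh scan; Z[14]=0
i=15: fresh scan; Z[15]=0
i=16: fresh scan; Z[16]=0
i=17: fresh scan; Z[17]=0
i=18: fresh scan; Z[18]=0
i=19: fresh scan; Z[19]=0
i=20: fresh scan; Z[20]=2 scan→box=[20,22)
i=21: min(r-i=1, Z[1]=1)=1; Z[21]=1
i=22: fresh scan; Z[22]=0
i=23: fresh scan; Z[23]=0
i=24: fresh scan; Z[24]=0
i=25: fresh scan; Z[25]=0
i=26: fresh scan; Z[26]=0
i=27: fresh scan; Z[27]=1 scan→box=[27,28)
i=28: fresh scan; Z[28]=0
i=29: fresh scan; Z[29]=0
i=30: fresh scan; Z[30]=0
i=31: fresh scan; Z[31]=0
i=32: fresh scan; Z[32]=0
i=33: fresh scan; Z[33]=0

[34, 1, 0, 0, 0, 0, 0, 1, 0, 0, 0, 3, 1, 0, 0, 0, 0, 0, 0, 0, 2, 1, 0, 0, 0, 0, 0, 1, 0, 0, 0, 0, 0, 0]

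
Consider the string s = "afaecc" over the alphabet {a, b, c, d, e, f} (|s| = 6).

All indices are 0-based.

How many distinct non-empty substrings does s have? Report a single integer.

rank→(start, suffix):
  0 → (2, 'aecc')
  1 → (0, 'afaecc')
  2 → (5, 'c')
  3 → (4, 'cc')
  4 → (3, 'ecc')
  5 → (1, 'faecc')

SA = [2, 0, 5, 4, 3, 1]
rank  pair      lcp
   1  s[2:],s[0:]  1  'a'
   2  s[0:],s[5:]  0  ''
   3  s[5:],s[4:]  1  'c'
   4  s[4:],s[3:]  0  ''
   5  s[3:],s[1:]  0  ''

n(n+1)/2 = 6·7/2 = 21
Σ LCP = 0 + 1 + 0 + 1 + 0 + 0 = 2
distinct = 21 − 2 = 19

19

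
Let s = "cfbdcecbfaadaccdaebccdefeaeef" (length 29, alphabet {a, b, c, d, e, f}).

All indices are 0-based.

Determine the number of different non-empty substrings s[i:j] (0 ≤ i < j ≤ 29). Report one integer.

406

rank→(start, suffix):
  0 → (9, 'aadaccdaebccdefeaeef')
  1 → (12, 'accdaebccdefeaeef')
  2 → (10, 'adaccdaebccdefeaeef')
  3 → (16, 'aebccdefeaeef')
  4 → (25, 'aeef')
  5 → (18, 'bccdefeaeef')
  6 → (2, 'bdcecbfaadaccdaebccdefeaeef')
  7 → (7, 'bfaadaccdaebccdefeaeef')
  8 → (6, 'cbfaadaccdaebccdefeaeef')
  9 → (13, 'ccdaebccdefeaeef')
  10 → (19, 'ccdefeaeef')
  11 → (14, 'cdaebccdefeaeef')
  12 → (20, 'cdefeaeef')
  13 → (4, 'cecbfaadaccdaebccdefeaeef')
  14 → (0, 'cfbdcecbfaadaccdaebccdefeaeef')
  15 → (11, 'daccdaebccdefeaeef')
  16 → (15, 'daebccdefeaeef')
  17 → (3, 'dcecbfaadaccdaebccdefeaeef')
  18 → (21, 'defeaeef')
  19 → (24, 'eaeef')
  20 → (17, 'ebccdefeaeef')
  21 → (5, 'ecbfaadaccdaebccdefeaeef')
  22 → (26, 'eef')
  23 → (27, 'ef')
  24 → (22, 'efeaeef')
  25 → (28, 'f')
  26 → (8, 'faadaccdaebccdefeaeef')
  27 → (1, 'fbdcecbfaadaccdaebccdefeaeef')
  28 → (23, 'feaeef')

SA = [9, 12, 10, 16, 25, 18, 2, 7, 6, 13, 19, 14, 20, 4, 0, 11, 15, 3, 21, 24, 17, 5, 26, 27, 22, 28, 8, 1, 23]
i: (SA[i-1],SA[i]) lcp shared
  1: (9,12) 1 'a'
  2: (12,10) 1 'a'
  3: (10,16) 1 'a'
  4: (16,25) 2 'ae'
  5: (25,18) 0 ''
  6: (18,2) 1 'b'
  7: (2,7) 1 'b'
  8: (7,6) 0 ''
  9: (6,13) 1 'c'
  10: (13,19) 3 'ccd'
  11: (19,14) 1 'c'
  12: (14,20) 2 'cd'
  13: (20,4) 1 'c'
  14: (4,0) 1 'c'
  15: (0,11) 0 ''
  16: (11,15) 2 'da'
  17: (15,3) 1 'd'
  18: (3,21) 1 'd'
  19: (21,24) 0 ''
  20: (24,17) 1 'e'
  21: (17,5) 1 'e'
  22: (5,26) 1 'e'
  23: (26,27) 1 'e'
  24: (27,22) 2 'ef'
  25: (22,28) 0 ''
  26: (28,8) 1 'f'
  27: (8,1) 1 'f'
  28: (1,23) 1 'f'

n(n+1)/2 = 29·30/2 = 435
Σ LCP = 0 + 1 + 1 + 1 + 2 + 0 + 1 + 1 + 0 + 1 + 3 + 1 + 2 + 1 + 1 + 0 + 2 + 1 + 1 + 0 + 1 + 1 + 1 + 1 + 2 + 0 + 1 + 1 + 1 = 29
distinct = 435 − 29 = 406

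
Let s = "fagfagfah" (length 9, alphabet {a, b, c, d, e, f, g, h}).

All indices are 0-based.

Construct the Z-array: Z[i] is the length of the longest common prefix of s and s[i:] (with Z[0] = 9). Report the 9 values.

[9, 0, 0, 5, 0, 0, 2, 0, 0]

Z[0]=9
i=1: outside box; Z[1]=0
i=2: outside box; Z[2]=0
i=3: outside box; Z[3]=5 grow→box=[3,8)
i=4: min(r-i=4, Z[1]=0)=0; Z[4]=0
i=5: min(r-i=3, Z[2]=0)=0; Z[5]=0
i=6: min(r-i=2, Z[3]=5)=2; Z[6]=2
i=7: min(r-i=1, Z[4]=0)=0; Z[7]=0
i=8: outside box; Z[8]=0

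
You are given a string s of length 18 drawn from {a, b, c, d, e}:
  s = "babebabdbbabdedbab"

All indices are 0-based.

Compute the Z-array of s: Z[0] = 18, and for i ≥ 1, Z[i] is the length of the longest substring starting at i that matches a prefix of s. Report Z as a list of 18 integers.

Z[0]=18
i=1: i≥r, start 0; Z[1]=0
i=2: i≥r, start 0; Z[2]=1 scan→box=[2,3)
i=3: i≥r, start 0; Z[3]=0
i=4: i≥r, start 0; Z[4]=3 scan→box=[4,7)
i=5: min(r-i=2, Z[1]=0)=0; Z[5]=0
i=6: min(r-i=1, Z[2]=1)=1; Z[6]=1
i=7: i≥r, start 0; Z[7]=0
i=8: i≥r, start 0; Z[8]=1 scan→box=[8,9)
i=9: i≥r, start 0; Z[9]=3 scan→box=[9,12)
i=10: min(r-i=2, Z[1]=0)=0; Z[10]=0
i=11: min(r-i=1, Z[2]=1)=1; Z[11]=1
i=12: i≥r, start 0; Z[12]=0
i=13: i≥r, start 0; Z[13]=0
i=14: i≥r, start 0; Z[14]=0
i=15: i≥r, start 0; Z[15]=3 scan→box=[15,18)
i=16: min(r-i=2, Z[1]=0)=0; Z[16]=0
i=17: min(r-i=1, Z[2]=1)=1; Z[17]=1

[18, 0, 1, 0, 3, 0, 1, 0, 1, 3, 0, 1, 0, 0, 0, 3, 0, 1]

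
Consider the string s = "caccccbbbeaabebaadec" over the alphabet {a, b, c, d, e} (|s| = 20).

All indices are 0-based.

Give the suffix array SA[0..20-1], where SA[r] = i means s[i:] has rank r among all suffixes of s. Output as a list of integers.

[10, 15, 11, 1, 16, 14, 6, 7, 8, 12, 19, 0, 5, 4, 3, 2, 17, 9, 13, 18]

rank→(start, suffix):
  0 → (10, 'aabebaadec')
  1 → (15, 'aadec')
  2 → (11, 'abebaadec')
  3 → (1, 'accccbbbeaabebaadec')
  4 → (16, 'adec')
  5 → (14, 'baadec')
  6 → (6, 'bbbeaabebaadec')
  7 → (7, 'bbeaabebaadec')
  8 → (8, 'beaabebaadec')
  9 → (12, 'bebaadec')
  10 → (19, 'c')
  11 → (0, 'caccccbbbeaabebaadec')
  12 → (5, 'cbbbeaabebaadec')
  13 → (4, 'ccbbbeaabebaadec')
  14 → (3, 'cccbbbeaabebaadec')
  15 → (2, 'ccccbbbeaabebaadec')
  16 → (17, 'dec')
  17 → (9, 'eaabebaadec')
  18 → (13, 'ebaadec')
  19 → (18, 'ec')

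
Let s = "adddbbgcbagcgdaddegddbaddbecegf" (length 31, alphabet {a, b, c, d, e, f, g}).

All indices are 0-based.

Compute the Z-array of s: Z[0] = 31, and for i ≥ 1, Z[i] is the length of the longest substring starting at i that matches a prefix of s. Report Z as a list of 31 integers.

Z[0]=31
i=1: outside box; Z[1]=0
i=2: outside box; Z[2]=0
i=3: outside box; Z[3]=0
i=4: outside box; Z[4]=0
i=5: outside box; Z[5]=0
i=6: outside box; Z[6]=0
i=7: outside box; Z[7]=0
i=8: outside box; Z[8]=0
i=9: outside box; Z[9]=1 grow→box=[9,10)
i=10: outside box; Z[10]=0
i=11: outside box; Z[11]=0
i=12: outside box; Z[12]=0
i=13: outside box; Z[13]=0
i=14: outside box; Z[14]=3 grow→box=[14,17)
i=15: min(r-i=2, Z[1]=0)=0; Z[15]=0
i=16: min(r-i=1, Z[2]=0)=0; Z[16]=0
i=17: outside box; Z[17]=0
i=18: outside box; Z[18]=0
i=19: outside box; Z[19]=0
i=20: outside box; Z[20]=0
i=21: outside box; Z[21]=0
i=22: outside box; Z[22]=3 grow→box=[22,25)
i=23: min(r-i=2, Z[1]=0)=0; Z[23]=0
i=24: min(r-i=1, Z[2]=0)=0; Z[24]=0
i=25: outside box; Z[25]=0
i=26: outside box; Z[26]=0
i=27: outside box; Z[27]=0
i=28: outside box; Z[28]=0
i=29: outside box; Z[29]=0
i=30: outside box; Z[30]=0

[31, 0, 0, 0, 0, 0, 0, 0, 0, 1, 0, 0, 0, 0, 3, 0, 0, 0, 0, 0, 0, 0, 3, 0, 0, 0, 0, 0, 0, 0, 0]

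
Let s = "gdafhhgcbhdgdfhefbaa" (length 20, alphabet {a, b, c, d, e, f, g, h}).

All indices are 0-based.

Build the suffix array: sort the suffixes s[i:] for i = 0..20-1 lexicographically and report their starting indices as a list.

rank | idx | suffix
   0 |  19 | a
   1 |  18 | aa
   2 |   2 | afhhgcbhdgdfhefbaa
   3 |  17 | baa
   4 |   8 | bhdgdfhefbaa
   5 |   7 | cbhdgdfhefbaa
   6 |   1 | dafhhgcbhdgdfhefbaa
   7 |  12 | dfhefbaa
   8 |  10 | dgdfhefbaa
   9 |  15 | efbaa
  10 |  16 | fbaa
  11 |  13 | fhefbaa
  12 |   3 | fhhgcbhdgdfhefbaa
  13 |   6 | gcbhdgdfhefbaa
  14 |   0 | gdafhhgcbhdgdfhefbaa
  15 |  11 | gdfhefbaa
  16 |   9 | hdgdfhefbaa
  17 |  14 | hefbaa
  18 |   5 | hgcbhdgdfhefbaa
  19 |   4 | hhgcbhdgdfhefbaa

[19, 18, 2, 17, 8, 7, 1, 12, 10, 15, 16, 13, 3, 6, 0, 11, 9, 14, 5, 4]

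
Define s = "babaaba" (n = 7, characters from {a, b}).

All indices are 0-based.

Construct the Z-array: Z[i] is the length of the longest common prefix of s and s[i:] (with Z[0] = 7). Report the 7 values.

[7, 0, 2, 0, 0, 2, 0]

Z[0]=7
i=1: i≥r, start 0; Z[1]=0
i=2: i≥r, start 0; Z[2]=2 grow→box=[2,4)
i=3: min(r-i=1, Z[1]=0)=0; Z[3]=0
i=4: i≥r, start 0; Z[4]=0
i=5: i≥r, start 0; Z[5]=2 grow→box=[5,7)
i=6: min(r-i=1, Z[1]=0)=0; Z[6]=0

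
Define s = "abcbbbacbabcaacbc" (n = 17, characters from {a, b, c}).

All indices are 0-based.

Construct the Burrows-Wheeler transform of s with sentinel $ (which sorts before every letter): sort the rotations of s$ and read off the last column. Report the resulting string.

ccb$bacbbccaabbaba

rank  rotation            last
    0  $abcbbbacbabcaacbc  c
    1  aacbc$abcbbbacbabc  c
    2  abcaacbc$abcbbbacb  b
    3  abcbbbacbabcaacbc$  $
    4  acbabcaacbc$abcbbb  b
    5  acbc$abcbbbacbabca  a
    6  babcaacbc$abcbbbac  c
    7  bacbabcaacbc$abcbb  b
    8  bbacbabcaacbc$abcb  b
    9  bbbacbabcaacbc$abc  c
   10  bc$abcbbbacbabcaac  c
   11  bcaacbc$abcbbbacba  a
   12  bcbbbacbabcaacbc$a  a
   13  c$abcbbbacbabcaacb  b
   14  caacbc$abcbbbacbab  b
   15  cbabcaacbc$abcbbba  a
   16  cbbbacbabcaacbc$ab  b
   17  cbc$abcbbbacbabcaa  a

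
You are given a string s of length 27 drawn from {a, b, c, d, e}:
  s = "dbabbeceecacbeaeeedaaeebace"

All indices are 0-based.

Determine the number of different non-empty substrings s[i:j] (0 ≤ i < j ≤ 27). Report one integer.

346

rank→(start, suffix):
  0 → (19, 'aaeebace')
  1 → (2, 'abbeceecacbeaeeedaaeebace')
  2 → (10, 'acbeaeeedaaeebace')
  3 → (24, 'ace')
  4 → (20, 'aeebace')
  5 → (14, 'aeeedaaeebace')
  6 → (1, 'babbeceecacbeaeeedaaeebace')
  7 → (23, 'bace')
  8 → (3, 'bbeceecacbeaeeedaaeebace')
  9 → (12, 'beaeeedaaeebace')
  10 → (4, 'beceecacbeaeeedaaeebace')
  11 → (9, 'cacbeaeeedaaeebace')
  12 → (11, 'cbeaeeedaaeebace')
  13 → (25, 'ce')
  14 → (6, 'ceecacbeaeeedaaeebace')
  15 → (18, 'daaeebace')
  16 → (0, 'dbabbeceecacbeaeeedaaeebace')
  17 → (26, 'e')
  18 → (13, 'eaeeedaaeebace')
  19 → (22, 'ebace')
  20 → (8, 'ecacbeaeeedaaeebace')
  21 → (5, 'eceecacbeaeeedaaeebace')
  22 → (17, 'edaaeebace')
  23 → (21, 'eebace')
  24 → (7, 'eecacbeaeeedaaeebace')
  25 → (16, 'eedaaeebace')
  26 → (15, 'eeedaaeebace')

SA = [19, 2, 10, 24, 20, 14, 1, 23, 3, 12, 4, 9, 11, 25, 6, 18, 0, 26, 13, 22, 8, 5, 17, 21, 7, 16, 15]
[i] adj suffixes → lcp
  [1] 19/2 → 1 ('a')
  [2] 2/10 → 1 ('a')
  [3] 10/24 → 2 ('ac')
  [4] 24/20 → 1 ('a')
  [5] 20/14 → 3 ('aee')
  [6] 14/1 → 0 ('')
  [7] 1/23 → 2 ('ba')
  [8] 23/3 → 1 ('b')
  [9] 3/12 → 1 ('b')
  [10] 12/4 → 2 ('be')
  [11] 4/9 → 0 ('')
  [12] 9/11 → 1 ('c')
  [13] 11/25 → 1 ('c')
  [14] 25/6 → 2 ('ce')
  [15] 6/18 → 0 ('')
  [16] 18/0 → 1 ('d')
  [17] 0/26 → 0 ('')
  [18] 26/13 → 1 ('e')
  [19] 13/22 → 1 ('e')
  [20] 22/8 → 1 ('e')
  [21] 8/5 → 2 ('ec')
  [22] 5/17 → 1 ('e')
  [23] 17/21 → 1 ('e')
  [24] 21/7 → 2 ('ee')
  [25] 7/16 → 2 ('ee')
  [26] 16/15 → 2 ('ee')

n(n+1)/2 = 27·28/2 = 378
Σ LCP = 0 + 1 + 1 + 2 + 1 + 3 + 0 + 2 + 1 + 1 + 2 + 0 + 1 + 1 + 2 + 0 + 1 + 0 + 1 + 1 + 1 + 2 + 1 + 1 + 2 + 2 + 2 = 32
distinct = 378 − 32 = 346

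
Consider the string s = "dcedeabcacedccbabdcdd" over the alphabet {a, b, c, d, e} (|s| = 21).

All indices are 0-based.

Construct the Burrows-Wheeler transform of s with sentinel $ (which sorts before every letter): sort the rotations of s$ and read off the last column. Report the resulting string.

rank  rotation                last
    0  $dcedeabcacedccbabdcdd  d
    1  abcacedccbabdcdd$dcede  e
    2  abdcdd$dcedeabcacedccb  b
    3  acedccbabdcdd$dcedeabc  c
    4  babdcdd$dcedeabcacedcc  c
    5  bcacedccbabdcdd$dcedea  a
    6  bdcdd$dcedeabcacedccba  a
    7  cacedccbabdcdd$dcedeab  b
    8  cbabdcdd$dcedeabcacedc  c
    9  ccbabdcdd$dcedeabcaced  d
   10  cdd$dcedeabcacedccbabd  d
   11  cedccbabdcdd$dcedeabca  a
   12  cedeabcacedccbabdcdd$d  d
   13  d$dcedeabcacedccbabdcd  d
   14  dccbabdcdd$dcedeabcace  e
   15  dcdd$dcedeabcacedccbab  b
   16  dcedeabcacedccbabdcdd$  $
   17  dd$dcedeabcacedccbabdc  c
   18  deabcacedccbabdcdd$dce  e
   19  eabcacedccbabdcdd$dced  d
   20  edccbabdcdd$dcedeabcac  c
   21  edeabcacedccbabdcdd$dc  c

debccaabcddaddeb$cedcc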